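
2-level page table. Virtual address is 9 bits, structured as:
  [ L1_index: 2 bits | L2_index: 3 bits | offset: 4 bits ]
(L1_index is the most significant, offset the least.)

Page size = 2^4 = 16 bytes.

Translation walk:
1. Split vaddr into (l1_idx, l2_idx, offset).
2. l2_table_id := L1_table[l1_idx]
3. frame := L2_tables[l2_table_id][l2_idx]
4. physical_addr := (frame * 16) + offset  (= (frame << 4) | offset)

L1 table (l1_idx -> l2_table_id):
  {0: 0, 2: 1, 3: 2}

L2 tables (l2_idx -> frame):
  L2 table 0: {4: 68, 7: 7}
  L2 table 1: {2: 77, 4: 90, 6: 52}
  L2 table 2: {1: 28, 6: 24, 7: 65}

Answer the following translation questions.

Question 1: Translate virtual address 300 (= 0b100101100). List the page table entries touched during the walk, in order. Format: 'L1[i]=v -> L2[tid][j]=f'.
Answer: L1[2]=1 -> L2[1][2]=77

Derivation:
vaddr = 300 = 0b100101100
Split: l1_idx=2, l2_idx=2, offset=12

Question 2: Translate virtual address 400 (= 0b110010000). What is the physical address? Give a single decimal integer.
vaddr = 400 = 0b110010000
Split: l1_idx=3, l2_idx=1, offset=0
L1[3] = 2
L2[2][1] = 28
paddr = 28 * 16 + 0 = 448

Answer: 448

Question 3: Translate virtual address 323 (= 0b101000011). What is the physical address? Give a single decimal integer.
vaddr = 323 = 0b101000011
Split: l1_idx=2, l2_idx=4, offset=3
L1[2] = 1
L2[1][4] = 90
paddr = 90 * 16 + 3 = 1443

Answer: 1443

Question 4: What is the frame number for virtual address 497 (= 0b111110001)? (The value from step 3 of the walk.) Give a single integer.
Answer: 65

Derivation:
vaddr = 497: l1_idx=3, l2_idx=7
L1[3] = 2; L2[2][7] = 65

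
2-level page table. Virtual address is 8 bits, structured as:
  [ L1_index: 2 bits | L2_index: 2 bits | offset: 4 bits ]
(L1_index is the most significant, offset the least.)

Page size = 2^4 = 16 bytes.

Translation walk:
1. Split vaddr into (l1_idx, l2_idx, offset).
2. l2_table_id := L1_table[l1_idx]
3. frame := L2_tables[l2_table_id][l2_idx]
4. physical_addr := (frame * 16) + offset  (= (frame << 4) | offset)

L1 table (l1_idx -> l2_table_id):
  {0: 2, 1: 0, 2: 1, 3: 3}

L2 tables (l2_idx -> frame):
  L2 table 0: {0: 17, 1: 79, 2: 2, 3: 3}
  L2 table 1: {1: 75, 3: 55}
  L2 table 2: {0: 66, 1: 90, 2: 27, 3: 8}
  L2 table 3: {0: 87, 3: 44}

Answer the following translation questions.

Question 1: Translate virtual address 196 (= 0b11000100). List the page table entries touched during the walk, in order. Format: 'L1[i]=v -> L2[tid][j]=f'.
vaddr = 196 = 0b11000100
Split: l1_idx=3, l2_idx=0, offset=4

Answer: L1[3]=3 -> L2[3][0]=87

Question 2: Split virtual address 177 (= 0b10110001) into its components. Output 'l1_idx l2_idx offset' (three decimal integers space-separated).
vaddr = 177 = 0b10110001
  top 2 bits -> l1_idx = 2
  next 2 bits -> l2_idx = 3
  bottom 4 bits -> offset = 1

Answer: 2 3 1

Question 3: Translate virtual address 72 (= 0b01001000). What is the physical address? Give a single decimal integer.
vaddr = 72 = 0b01001000
Split: l1_idx=1, l2_idx=0, offset=8
L1[1] = 0
L2[0][0] = 17
paddr = 17 * 16 + 8 = 280

Answer: 280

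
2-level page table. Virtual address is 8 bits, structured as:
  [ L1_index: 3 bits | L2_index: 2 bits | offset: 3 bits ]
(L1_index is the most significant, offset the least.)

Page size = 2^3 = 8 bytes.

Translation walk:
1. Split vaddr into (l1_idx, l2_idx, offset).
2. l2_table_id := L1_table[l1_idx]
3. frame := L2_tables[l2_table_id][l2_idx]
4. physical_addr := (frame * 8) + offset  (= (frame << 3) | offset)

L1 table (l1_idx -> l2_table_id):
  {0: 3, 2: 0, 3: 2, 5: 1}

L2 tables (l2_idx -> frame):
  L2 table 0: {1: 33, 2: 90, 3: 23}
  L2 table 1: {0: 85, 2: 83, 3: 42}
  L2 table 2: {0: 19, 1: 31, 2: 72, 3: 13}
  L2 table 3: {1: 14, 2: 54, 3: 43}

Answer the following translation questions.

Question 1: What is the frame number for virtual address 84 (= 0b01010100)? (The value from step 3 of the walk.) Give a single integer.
vaddr = 84: l1_idx=2, l2_idx=2
L1[2] = 0; L2[0][2] = 90

Answer: 90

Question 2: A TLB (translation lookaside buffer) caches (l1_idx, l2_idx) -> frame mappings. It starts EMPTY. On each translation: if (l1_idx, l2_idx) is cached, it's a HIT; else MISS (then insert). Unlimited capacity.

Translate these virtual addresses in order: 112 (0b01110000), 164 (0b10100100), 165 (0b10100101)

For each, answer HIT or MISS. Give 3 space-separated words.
Answer: MISS MISS HIT

Derivation:
vaddr=112: (3,2) not in TLB -> MISS, insert
vaddr=164: (5,0) not in TLB -> MISS, insert
vaddr=165: (5,0) in TLB -> HIT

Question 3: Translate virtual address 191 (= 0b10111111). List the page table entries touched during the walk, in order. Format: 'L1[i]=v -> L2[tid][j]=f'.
Answer: L1[5]=1 -> L2[1][3]=42

Derivation:
vaddr = 191 = 0b10111111
Split: l1_idx=5, l2_idx=3, offset=7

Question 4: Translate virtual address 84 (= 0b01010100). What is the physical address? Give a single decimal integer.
Answer: 724

Derivation:
vaddr = 84 = 0b01010100
Split: l1_idx=2, l2_idx=2, offset=4
L1[2] = 0
L2[0][2] = 90
paddr = 90 * 8 + 4 = 724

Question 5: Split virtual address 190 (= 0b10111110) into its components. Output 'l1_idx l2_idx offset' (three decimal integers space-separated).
vaddr = 190 = 0b10111110
  top 3 bits -> l1_idx = 5
  next 2 bits -> l2_idx = 3
  bottom 3 bits -> offset = 6

Answer: 5 3 6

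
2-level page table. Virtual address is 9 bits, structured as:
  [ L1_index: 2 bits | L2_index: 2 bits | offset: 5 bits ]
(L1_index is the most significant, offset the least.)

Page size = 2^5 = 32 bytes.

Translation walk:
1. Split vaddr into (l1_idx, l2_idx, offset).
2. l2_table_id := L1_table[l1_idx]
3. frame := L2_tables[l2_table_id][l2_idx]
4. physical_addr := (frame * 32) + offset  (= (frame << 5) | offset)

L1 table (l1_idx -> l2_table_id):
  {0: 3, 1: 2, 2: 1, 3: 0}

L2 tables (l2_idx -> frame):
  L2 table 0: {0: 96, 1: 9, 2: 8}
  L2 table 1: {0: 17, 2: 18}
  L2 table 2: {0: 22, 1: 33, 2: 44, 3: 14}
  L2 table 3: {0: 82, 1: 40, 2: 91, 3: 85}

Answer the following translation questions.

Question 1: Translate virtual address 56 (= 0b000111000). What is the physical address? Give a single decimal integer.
vaddr = 56 = 0b000111000
Split: l1_idx=0, l2_idx=1, offset=24
L1[0] = 3
L2[3][1] = 40
paddr = 40 * 32 + 24 = 1304

Answer: 1304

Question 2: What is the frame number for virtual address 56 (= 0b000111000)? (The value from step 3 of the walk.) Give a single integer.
vaddr = 56: l1_idx=0, l2_idx=1
L1[0] = 3; L2[3][1] = 40

Answer: 40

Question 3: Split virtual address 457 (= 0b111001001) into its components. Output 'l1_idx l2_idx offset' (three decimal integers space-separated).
vaddr = 457 = 0b111001001
  top 2 bits -> l1_idx = 3
  next 2 bits -> l2_idx = 2
  bottom 5 bits -> offset = 9

Answer: 3 2 9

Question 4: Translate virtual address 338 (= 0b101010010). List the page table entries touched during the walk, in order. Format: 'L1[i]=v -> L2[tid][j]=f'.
Answer: L1[2]=1 -> L2[1][2]=18

Derivation:
vaddr = 338 = 0b101010010
Split: l1_idx=2, l2_idx=2, offset=18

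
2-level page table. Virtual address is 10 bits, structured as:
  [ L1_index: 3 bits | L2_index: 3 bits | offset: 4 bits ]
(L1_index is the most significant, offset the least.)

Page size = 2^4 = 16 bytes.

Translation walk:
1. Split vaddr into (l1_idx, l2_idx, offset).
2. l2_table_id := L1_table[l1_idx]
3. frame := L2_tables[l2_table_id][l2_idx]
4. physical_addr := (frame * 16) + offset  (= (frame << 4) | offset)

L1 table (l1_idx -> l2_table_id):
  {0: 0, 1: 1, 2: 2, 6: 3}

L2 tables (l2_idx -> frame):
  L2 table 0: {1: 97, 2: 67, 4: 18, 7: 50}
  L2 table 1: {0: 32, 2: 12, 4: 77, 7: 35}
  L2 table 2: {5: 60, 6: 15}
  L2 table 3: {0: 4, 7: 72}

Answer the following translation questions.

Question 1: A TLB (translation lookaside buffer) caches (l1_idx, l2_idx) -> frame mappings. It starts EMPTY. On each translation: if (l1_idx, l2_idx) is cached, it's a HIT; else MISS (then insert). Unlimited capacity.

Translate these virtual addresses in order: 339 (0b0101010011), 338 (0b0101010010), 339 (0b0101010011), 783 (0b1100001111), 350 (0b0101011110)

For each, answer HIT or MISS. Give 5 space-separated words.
vaddr=339: (2,5) not in TLB -> MISS, insert
vaddr=338: (2,5) in TLB -> HIT
vaddr=339: (2,5) in TLB -> HIT
vaddr=783: (6,0) not in TLB -> MISS, insert
vaddr=350: (2,5) in TLB -> HIT

Answer: MISS HIT HIT MISS HIT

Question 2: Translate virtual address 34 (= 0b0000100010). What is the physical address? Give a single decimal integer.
vaddr = 34 = 0b0000100010
Split: l1_idx=0, l2_idx=2, offset=2
L1[0] = 0
L2[0][2] = 67
paddr = 67 * 16 + 2 = 1074

Answer: 1074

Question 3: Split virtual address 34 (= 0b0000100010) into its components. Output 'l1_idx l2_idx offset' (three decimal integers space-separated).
Answer: 0 2 2

Derivation:
vaddr = 34 = 0b0000100010
  top 3 bits -> l1_idx = 0
  next 3 bits -> l2_idx = 2
  bottom 4 bits -> offset = 2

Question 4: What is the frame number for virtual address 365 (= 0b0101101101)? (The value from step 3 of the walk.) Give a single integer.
Answer: 15

Derivation:
vaddr = 365: l1_idx=2, l2_idx=6
L1[2] = 2; L2[2][6] = 15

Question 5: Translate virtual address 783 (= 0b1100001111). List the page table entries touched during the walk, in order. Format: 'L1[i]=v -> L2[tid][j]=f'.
Answer: L1[6]=3 -> L2[3][0]=4

Derivation:
vaddr = 783 = 0b1100001111
Split: l1_idx=6, l2_idx=0, offset=15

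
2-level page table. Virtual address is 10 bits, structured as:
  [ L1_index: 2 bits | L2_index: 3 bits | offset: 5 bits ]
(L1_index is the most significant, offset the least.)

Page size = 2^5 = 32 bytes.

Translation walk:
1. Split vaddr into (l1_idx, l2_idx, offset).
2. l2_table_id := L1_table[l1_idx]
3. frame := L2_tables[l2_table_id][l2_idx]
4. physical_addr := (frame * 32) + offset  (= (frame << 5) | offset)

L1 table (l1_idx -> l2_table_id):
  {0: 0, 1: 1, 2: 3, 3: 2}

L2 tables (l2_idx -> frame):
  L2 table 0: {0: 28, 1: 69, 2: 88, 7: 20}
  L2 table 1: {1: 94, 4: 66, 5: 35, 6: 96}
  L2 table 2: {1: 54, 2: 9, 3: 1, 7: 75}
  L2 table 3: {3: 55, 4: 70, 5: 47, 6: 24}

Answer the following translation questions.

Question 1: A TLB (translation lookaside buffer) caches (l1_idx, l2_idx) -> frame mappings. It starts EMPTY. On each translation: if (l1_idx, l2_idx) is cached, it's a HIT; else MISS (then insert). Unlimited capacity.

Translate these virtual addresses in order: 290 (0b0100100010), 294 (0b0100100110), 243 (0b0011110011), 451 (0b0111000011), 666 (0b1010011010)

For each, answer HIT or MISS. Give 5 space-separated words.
vaddr=290: (1,1) not in TLB -> MISS, insert
vaddr=294: (1,1) in TLB -> HIT
vaddr=243: (0,7) not in TLB -> MISS, insert
vaddr=451: (1,6) not in TLB -> MISS, insert
vaddr=666: (2,4) not in TLB -> MISS, insert

Answer: MISS HIT MISS MISS MISS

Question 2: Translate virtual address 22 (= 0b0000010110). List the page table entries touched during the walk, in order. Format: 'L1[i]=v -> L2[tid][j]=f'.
Answer: L1[0]=0 -> L2[0][0]=28

Derivation:
vaddr = 22 = 0b0000010110
Split: l1_idx=0, l2_idx=0, offset=22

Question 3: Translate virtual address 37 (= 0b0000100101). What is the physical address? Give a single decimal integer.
Answer: 2213

Derivation:
vaddr = 37 = 0b0000100101
Split: l1_idx=0, l2_idx=1, offset=5
L1[0] = 0
L2[0][1] = 69
paddr = 69 * 32 + 5 = 2213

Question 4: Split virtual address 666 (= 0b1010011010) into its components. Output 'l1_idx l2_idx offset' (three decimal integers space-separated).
vaddr = 666 = 0b1010011010
  top 2 bits -> l1_idx = 2
  next 3 bits -> l2_idx = 4
  bottom 5 bits -> offset = 26

Answer: 2 4 26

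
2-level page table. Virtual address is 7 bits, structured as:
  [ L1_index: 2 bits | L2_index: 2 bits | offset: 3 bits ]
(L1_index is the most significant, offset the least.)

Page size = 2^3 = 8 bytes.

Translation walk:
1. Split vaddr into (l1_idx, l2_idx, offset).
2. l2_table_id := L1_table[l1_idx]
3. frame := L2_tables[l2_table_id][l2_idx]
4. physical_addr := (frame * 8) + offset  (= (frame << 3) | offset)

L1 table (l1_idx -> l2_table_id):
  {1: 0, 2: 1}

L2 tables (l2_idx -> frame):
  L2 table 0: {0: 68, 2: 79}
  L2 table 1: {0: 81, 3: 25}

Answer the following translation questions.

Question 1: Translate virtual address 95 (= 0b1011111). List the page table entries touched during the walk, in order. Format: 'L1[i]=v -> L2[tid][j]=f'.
Answer: L1[2]=1 -> L2[1][3]=25

Derivation:
vaddr = 95 = 0b1011111
Split: l1_idx=2, l2_idx=3, offset=7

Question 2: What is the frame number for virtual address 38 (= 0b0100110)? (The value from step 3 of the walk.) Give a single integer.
vaddr = 38: l1_idx=1, l2_idx=0
L1[1] = 0; L2[0][0] = 68

Answer: 68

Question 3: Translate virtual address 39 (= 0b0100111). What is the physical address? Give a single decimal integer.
vaddr = 39 = 0b0100111
Split: l1_idx=1, l2_idx=0, offset=7
L1[1] = 0
L2[0][0] = 68
paddr = 68 * 8 + 7 = 551

Answer: 551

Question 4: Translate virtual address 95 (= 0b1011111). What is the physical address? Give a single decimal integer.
vaddr = 95 = 0b1011111
Split: l1_idx=2, l2_idx=3, offset=7
L1[2] = 1
L2[1][3] = 25
paddr = 25 * 8 + 7 = 207

Answer: 207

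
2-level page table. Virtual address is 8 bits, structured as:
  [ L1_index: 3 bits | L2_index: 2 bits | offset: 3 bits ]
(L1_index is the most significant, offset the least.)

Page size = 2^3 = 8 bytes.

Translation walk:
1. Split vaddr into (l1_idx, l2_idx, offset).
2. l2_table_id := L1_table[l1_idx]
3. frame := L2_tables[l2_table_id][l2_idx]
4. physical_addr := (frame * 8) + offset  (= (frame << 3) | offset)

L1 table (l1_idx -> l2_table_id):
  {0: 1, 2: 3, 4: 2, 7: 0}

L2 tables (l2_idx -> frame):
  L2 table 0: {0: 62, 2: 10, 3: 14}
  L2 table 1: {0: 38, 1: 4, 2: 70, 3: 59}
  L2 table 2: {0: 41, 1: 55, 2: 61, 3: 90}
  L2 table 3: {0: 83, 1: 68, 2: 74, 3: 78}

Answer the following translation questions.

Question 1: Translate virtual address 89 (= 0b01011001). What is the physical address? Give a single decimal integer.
vaddr = 89 = 0b01011001
Split: l1_idx=2, l2_idx=3, offset=1
L1[2] = 3
L2[3][3] = 78
paddr = 78 * 8 + 1 = 625

Answer: 625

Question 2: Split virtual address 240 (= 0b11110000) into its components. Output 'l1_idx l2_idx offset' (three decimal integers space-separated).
vaddr = 240 = 0b11110000
  top 3 bits -> l1_idx = 7
  next 2 bits -> l2_idx = 2
  bottom 3 bits -> offset = 0

Answer: 7 2 0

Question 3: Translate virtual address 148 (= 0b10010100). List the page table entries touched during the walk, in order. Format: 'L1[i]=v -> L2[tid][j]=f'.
vaddr = 148 = 0b10010100
Split: l1_idx=4, l2_idx=2, offset=4

Answer: L1[4]=2 -> L2[2][2]=61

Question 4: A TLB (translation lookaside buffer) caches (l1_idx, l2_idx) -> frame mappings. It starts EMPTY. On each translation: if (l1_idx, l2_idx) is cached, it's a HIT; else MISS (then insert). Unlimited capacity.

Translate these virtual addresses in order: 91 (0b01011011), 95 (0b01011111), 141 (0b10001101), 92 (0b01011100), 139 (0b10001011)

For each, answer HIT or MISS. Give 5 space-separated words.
Answer: MISS HIT MISS HIT HIT

Derivation:
vaddr=91: (2,3) not in TLB -> MISS, insert
vaddr=95: (2,3) in TLB -> HIT
vaddr=141: (4,1) not in TLB -> MISS, insert
vaddr=92: (2,3) in TLB -> HIT
vaddr=139: (4,1) in TLB -> HIT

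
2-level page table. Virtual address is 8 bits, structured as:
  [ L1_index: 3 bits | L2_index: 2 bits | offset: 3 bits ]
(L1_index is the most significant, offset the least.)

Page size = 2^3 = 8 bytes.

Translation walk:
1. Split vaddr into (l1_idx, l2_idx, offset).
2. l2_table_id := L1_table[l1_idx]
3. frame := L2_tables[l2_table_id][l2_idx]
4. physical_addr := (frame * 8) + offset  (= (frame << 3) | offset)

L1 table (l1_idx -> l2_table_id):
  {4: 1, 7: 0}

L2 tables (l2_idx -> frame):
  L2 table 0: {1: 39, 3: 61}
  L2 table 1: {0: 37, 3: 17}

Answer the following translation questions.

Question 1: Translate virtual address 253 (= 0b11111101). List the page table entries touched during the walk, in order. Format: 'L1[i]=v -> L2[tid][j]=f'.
Answer: L1[7]=0 -> L2[0][3]=61

Derivation:
vaddr = 253 = 0b11111101
Split: l1_idx=7, l2_idx=3, offset=5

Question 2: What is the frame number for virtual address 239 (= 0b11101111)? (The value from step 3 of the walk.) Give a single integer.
vaddr = 239: l1_idx=7, l2_idx=1
L1[7] = 0; L2[0][1] = 39

Answer: 39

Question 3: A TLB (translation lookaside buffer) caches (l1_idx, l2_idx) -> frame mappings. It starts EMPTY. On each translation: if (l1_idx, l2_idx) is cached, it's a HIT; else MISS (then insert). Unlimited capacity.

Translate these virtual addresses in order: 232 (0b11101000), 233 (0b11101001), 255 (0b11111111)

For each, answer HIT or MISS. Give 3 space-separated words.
vaddr=232: (7,1) not in TLB -> MISS, insert
vaddr=233: (7,1) in TLB -> HIT
vaddr=255: (7,3) not in TLB -> MISS, insert

Answer: MISS HIT MISS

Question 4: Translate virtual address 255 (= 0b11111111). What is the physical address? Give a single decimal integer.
vaddr = 255 = 0b11111111
Split: l1_idx=7, l2_idx=3, offset=7
L1[7] = 0
L2[0][3] = 61
paddr = 61 * 8 + 7 = 495

Answer: 495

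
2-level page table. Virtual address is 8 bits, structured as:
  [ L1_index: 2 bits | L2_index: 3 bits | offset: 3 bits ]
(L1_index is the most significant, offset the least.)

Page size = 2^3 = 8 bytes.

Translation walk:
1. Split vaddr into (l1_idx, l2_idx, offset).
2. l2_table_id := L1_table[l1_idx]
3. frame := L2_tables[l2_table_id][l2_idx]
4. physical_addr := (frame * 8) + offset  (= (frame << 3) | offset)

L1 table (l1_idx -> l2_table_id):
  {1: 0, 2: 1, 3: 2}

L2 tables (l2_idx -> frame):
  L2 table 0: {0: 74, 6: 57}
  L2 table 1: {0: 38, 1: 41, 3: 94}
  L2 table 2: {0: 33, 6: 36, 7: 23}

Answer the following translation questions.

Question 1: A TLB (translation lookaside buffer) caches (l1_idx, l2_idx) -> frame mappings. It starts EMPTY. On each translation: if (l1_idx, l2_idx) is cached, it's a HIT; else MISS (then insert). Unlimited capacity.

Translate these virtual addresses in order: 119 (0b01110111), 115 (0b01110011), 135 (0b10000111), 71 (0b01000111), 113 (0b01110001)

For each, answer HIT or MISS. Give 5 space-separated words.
vaddr=119: (1,6) not in TLB -> MISS, insert
vaddr=115: (1,6) in TLB -> HIT
vaddr=135: (2,0) not in TLB -> MISS, insert
vaddr=71: (1,0) not in TLB -> MISS, insert
vaddr=113: (1,6) in TLB -> HIT

Answer: MISS HIT MISS MISS HIT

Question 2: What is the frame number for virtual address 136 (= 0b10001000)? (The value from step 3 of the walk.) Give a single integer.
Answer: 41

Derivation:
vaddr = 136: l1_idx=2, l2_idx=1
L1[2] = 1; L2[1][1] = 41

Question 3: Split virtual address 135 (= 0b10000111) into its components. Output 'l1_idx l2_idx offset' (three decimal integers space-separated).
vaddr = 135 = 0b10000111
  top 2 bits -> l1_idx = 2
  next 3 bits -> l2_idx = 0
  bottom 3 bits -> offset = 7

Answer: 2 0 7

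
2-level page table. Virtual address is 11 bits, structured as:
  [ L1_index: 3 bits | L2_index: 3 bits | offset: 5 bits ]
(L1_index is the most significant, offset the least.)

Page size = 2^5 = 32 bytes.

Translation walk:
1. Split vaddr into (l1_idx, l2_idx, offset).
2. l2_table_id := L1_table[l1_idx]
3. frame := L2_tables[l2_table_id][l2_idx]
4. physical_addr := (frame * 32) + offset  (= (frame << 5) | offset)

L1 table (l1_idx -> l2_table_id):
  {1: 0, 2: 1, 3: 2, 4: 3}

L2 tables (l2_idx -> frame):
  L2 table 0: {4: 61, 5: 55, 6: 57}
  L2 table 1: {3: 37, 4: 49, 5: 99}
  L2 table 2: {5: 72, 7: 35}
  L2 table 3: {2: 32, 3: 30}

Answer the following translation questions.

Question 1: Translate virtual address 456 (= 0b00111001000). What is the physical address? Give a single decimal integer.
Answer: 1832

Derivation:
vaddr = 456 = 0b00111001000
Split: l1_idx=1, l2_idx=6, offset=8
L1[1] = 0
L2[0][6] = 57
paddr = 57 * 32 + 8 = 1832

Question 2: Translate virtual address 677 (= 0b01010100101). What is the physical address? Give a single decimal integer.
Answer: 3173

Derivation:
vaddr = 677 = 0b01010100101
Split: l1_idx=2, l2_idx=5, offset=5
L1[2] = 1
L2[1][5] = 99
paddr = 99 * 32 + 5 = 3173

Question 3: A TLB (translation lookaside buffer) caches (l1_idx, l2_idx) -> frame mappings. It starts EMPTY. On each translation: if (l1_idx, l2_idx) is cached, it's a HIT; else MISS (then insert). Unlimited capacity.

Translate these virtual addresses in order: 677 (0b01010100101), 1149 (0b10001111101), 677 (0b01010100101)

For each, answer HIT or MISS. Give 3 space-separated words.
vaddr=677: (2,5) not in TLB -> MISS, insert
vaddr=1149: (4,3) not in TLB -> MISS, insert
vaddr=677: (2,5) in TLB -> HIT

Answer: MISS MISS HIT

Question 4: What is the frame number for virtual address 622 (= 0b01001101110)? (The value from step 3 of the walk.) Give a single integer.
vaddr = 622: l1_idx=2, l2_idx=3
L1[2] = 1; L2[1][3] = 37

Answer: 37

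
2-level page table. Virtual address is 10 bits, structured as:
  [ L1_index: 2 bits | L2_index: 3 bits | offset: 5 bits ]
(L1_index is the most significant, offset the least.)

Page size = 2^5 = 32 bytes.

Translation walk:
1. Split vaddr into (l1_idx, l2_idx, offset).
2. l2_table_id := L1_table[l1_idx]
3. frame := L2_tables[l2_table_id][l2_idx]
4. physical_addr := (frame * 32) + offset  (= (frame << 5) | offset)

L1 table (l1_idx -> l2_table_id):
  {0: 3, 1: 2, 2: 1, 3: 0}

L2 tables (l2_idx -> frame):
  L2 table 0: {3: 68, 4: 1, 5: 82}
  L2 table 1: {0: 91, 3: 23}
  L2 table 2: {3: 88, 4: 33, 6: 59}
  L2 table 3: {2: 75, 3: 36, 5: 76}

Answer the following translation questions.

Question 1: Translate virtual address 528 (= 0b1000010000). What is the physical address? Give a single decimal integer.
vaddr = 528 = 0b1000010000
Split: l1_idx=2, l2_idx=0, offset=16
L1[2] = 1
L2[1][0] = 91
paddr = 91 * 32 + 16 = 2928

Answer: 2928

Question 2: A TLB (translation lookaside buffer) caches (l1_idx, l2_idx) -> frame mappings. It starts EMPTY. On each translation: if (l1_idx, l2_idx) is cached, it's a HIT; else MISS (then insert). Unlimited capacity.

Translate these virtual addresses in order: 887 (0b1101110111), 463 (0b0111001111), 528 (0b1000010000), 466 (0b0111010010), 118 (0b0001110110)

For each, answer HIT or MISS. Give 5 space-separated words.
vaddr=887: (3,3) not in TLB -> MISS, insert
vaddr=463: (1,6) not in TLB -> MISS, insert
vaddr=528: (2,0) not in TLB -> MISS, insert
vaddr=466: (1,6) in TLB -> HIT
vaddr=118: (0,3) not in TLB -> MISS, insert

Answer: MISS MISS MISS HIT MISS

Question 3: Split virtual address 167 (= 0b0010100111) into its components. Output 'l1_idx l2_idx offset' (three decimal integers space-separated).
vaddr = 167 = 0b0010100111
  top 2 bits -> l1_idx = 0
  next 3 bits -> l2_idx = 5
  bottom 5 bits -> offset = 7

Answer: 0 5 7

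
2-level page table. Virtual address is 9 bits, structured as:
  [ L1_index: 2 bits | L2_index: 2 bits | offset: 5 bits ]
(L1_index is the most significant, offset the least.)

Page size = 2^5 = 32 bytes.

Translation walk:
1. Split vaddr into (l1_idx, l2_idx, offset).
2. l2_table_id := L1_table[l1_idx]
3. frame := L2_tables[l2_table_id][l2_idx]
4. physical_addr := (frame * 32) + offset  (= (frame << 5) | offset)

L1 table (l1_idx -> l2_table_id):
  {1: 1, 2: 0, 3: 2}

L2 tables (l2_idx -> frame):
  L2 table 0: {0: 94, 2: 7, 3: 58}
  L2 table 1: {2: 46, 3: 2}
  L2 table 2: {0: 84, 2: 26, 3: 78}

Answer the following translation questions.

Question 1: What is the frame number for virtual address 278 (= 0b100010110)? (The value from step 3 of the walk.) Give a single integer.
vaddr = 278: l1_idx=2, l2_idx=0
L1[2] = 0; L2[0][0] = 94

Answer: 94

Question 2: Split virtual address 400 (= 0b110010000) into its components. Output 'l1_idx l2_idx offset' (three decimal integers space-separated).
Answer: 3 0 16

Derivation:
vaddr = 400 = 0b110010000
  top 2 bits -> l1_idx = 3
  next 2 bits -> l2_idx = 0
  bottom 5 bits -> offset = 16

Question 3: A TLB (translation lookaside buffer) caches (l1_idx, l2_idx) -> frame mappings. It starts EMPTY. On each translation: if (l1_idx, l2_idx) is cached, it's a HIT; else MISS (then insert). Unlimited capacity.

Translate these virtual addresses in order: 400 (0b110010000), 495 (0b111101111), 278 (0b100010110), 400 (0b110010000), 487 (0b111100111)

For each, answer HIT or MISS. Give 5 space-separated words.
vaddr=400: (3,0) not in TLB -> MISS, insert
vaddr=495: (3,3) not in TLB -> MISS, insert
vaddr=278: (2,0) not in TLB -> MISS, insert
vaddr=400: (3,0) in TLB -> HIT
vaddr=487: (3,3) in TLB -> HIT

Answer: MISS MISS MISS HIT HIT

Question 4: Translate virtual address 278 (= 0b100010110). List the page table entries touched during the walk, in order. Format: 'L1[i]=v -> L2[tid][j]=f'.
Answer: L1[2]=0 -> L2[0][0]=94

Derivation:
vaddr = 278 = 0b100010110
Split: l1_idx=2, l2_idx=0, offset=22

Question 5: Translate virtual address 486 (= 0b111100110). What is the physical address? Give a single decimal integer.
vaddr = 486 = 0b111100110
Split: l1_idx=3, l2_idx=3, offset=6
L1[3] = 2
L2[2][3] = 78
paddr = 78 * 32 + 6 = 2502

Answer: 2502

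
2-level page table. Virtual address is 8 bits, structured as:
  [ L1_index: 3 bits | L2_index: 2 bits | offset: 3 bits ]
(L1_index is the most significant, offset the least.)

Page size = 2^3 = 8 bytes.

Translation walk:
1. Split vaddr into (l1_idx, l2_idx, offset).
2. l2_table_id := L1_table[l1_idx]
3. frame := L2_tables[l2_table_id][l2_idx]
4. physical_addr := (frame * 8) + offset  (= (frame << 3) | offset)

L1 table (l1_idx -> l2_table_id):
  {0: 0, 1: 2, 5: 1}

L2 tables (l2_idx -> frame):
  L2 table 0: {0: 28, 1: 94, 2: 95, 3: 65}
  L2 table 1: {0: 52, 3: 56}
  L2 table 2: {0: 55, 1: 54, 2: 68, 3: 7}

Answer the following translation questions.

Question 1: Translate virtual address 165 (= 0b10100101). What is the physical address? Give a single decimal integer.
vaddr = 165 = 0b10100101
Split: l1_idx=5, l2_idx=0, offset=5
L1[5] = 1
L2[1][0] = 52
paddr = 52 * 8 + 5 = 421

Answer: 421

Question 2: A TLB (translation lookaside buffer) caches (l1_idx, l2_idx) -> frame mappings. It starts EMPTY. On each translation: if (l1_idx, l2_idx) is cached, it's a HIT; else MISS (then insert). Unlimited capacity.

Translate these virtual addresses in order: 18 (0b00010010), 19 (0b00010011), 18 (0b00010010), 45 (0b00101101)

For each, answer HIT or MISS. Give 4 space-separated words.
Answer: MISS HIT HIT MISS

Derivation:
vaddr=18: (0,2) not in TLB -> MISS, insert
vaddr=19: (0,2) in TLB -> HIT
vaddr=18: (0,2) in TLB -> HIT
vaddr=45: (1,1) not in TLB -> MISS, insert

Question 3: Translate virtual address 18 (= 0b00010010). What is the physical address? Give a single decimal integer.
vaddr = 18 = 0b00010010
Split: l1_idx=0, l2_idx=2, offset=2
L1[0] = 0
L2[0][2] = 95
paddr = 95 * 8 + 2 = 762

Answer: 762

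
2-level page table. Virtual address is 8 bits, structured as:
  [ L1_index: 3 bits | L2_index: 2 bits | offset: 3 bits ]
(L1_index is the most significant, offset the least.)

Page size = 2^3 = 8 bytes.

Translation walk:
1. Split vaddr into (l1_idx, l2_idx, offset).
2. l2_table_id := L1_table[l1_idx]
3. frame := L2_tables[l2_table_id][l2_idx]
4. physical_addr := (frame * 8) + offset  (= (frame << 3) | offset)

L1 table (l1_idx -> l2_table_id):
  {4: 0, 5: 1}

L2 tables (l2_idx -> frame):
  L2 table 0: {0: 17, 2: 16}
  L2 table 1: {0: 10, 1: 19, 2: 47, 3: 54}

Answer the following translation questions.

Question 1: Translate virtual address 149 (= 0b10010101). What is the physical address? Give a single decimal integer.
vaddr = 149 = 0b10010101
Split: l1_idx=4, l2_idx=2, offset=5
L1[4] = 0
L2[0][2] = 16
paddr = 16 * 8 + 5 = 133

Answer: 133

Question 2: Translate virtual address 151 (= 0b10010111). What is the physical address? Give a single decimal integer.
Answer: 135

Derivation:
vaddr = 151 = 0b10010111
Split: l1_idx=4, l2_idx=2, offset=7
L1[4] = 0
L2[0][2] = 16
paddr = 16 * 8 + 7 = 135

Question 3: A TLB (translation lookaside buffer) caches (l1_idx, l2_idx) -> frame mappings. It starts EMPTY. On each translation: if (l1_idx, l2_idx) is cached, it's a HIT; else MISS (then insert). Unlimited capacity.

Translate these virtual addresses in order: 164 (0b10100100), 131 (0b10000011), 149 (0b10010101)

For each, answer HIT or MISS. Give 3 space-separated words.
vaddr=164: (5,0) not in TLB -> MISS, insert
vaddr=131: (4,0) not in TLB -> MISS, insert
vaddr=149: (4,2) not in TLB -> MISS, insert

Answer: MISS MISS MISS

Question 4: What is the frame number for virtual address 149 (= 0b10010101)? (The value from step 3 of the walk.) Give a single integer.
vaddr = 149: l1_idx=4, l2_idx=2
L1[4] = 0; L2[0][2] = 16

Answer: 16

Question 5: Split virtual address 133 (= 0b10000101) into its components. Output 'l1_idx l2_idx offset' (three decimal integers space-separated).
Answer: 4 0 5

Derivation:
vaddr = 133 = 0b10000101
  top 3 bits -> l1_idx = 4
  next 2 bits -> l2_idx = 0
  bottom 3 bits -> offset = 5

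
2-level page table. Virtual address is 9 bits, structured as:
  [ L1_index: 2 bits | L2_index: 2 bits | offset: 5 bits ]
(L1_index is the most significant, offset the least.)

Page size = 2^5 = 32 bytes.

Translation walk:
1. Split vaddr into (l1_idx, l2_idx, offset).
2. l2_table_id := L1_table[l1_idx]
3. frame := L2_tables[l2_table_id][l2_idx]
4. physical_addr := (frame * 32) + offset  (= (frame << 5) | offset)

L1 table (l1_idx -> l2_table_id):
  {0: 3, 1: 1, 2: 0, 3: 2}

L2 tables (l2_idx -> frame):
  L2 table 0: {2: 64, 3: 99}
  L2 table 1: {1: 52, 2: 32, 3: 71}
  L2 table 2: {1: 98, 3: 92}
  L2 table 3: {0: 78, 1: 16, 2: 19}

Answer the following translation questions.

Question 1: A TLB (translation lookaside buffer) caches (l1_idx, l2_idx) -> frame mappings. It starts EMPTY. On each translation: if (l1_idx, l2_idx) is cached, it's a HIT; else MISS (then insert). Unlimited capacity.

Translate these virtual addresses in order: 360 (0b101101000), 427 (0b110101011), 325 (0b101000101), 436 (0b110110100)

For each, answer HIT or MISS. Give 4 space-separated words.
Answer: MISS MISS MISS HIT

Derivation:
vaddr=360: (2,3) not in TLB -> MISS, insert
vaddr=427: (3,1) not in TLB -> MISS, insert
vaddr=325: (2,2) not in TLB -> MISS, insert
vaddr=436: (3,1) in TLB -> HIT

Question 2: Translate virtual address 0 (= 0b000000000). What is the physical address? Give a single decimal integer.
Answer: 2496

Derivation:
vaddr = 0 = 0b000000000
Split: l1_idx=0, l2_idx=0, offset=0
L1[0] = 3
L2[3][0] = 78
paddr = 78 * 32 + 0 = 2496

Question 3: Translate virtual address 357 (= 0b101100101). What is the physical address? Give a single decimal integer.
vaddr = 357 = 0b101100101
Split: l1_idx=2, l2_idx=3, offset=5
L1[2] = 0
L2[0][3] = 99
paddr = 99 * 32 + 5 = 3173

Answer: 3173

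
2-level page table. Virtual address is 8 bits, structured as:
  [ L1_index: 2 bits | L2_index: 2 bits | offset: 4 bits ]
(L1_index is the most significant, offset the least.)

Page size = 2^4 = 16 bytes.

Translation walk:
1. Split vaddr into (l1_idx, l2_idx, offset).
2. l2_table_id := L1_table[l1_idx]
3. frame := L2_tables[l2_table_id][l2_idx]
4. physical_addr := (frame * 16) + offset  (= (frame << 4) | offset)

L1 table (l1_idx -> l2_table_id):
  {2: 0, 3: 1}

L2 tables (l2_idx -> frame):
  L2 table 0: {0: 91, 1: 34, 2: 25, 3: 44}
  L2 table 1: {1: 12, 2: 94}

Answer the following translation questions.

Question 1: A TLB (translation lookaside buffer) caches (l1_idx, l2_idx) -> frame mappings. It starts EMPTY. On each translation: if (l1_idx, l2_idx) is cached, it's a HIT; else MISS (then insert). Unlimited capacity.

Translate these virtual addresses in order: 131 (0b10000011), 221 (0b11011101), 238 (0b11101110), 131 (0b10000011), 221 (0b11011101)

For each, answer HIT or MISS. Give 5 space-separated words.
vaddr=131: (2,0) not in TLB -> MISS, insert
vaddr=221: (3,1) not in TLB -> MISS, insert
vaddr=238: (3,2) not in TLB -> MISS, insert
vaddr=131: (2,0) in TLB -> HIT
vaddr=221: (3,1) in TLB -> HIT

Answer: MISS MISS MISS HIT HIT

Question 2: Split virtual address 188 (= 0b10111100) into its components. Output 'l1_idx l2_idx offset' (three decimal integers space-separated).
Answer: 2 3 12

Derivation:
vaddr = 188 = 0b10111100
  top 2 bits -> l1_idx = 2
  next 2 bits -> l2_idx = 3
  bottom 4 bits -> offset = 12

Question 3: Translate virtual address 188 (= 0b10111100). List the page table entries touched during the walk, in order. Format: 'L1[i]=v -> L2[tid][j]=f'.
Answer: L1[2]=0 -> L2[0][3]=44

Derivation:
vaddr = 188 = 0b10111100
Split: l1_idx=2, l2_idx=3, offset=12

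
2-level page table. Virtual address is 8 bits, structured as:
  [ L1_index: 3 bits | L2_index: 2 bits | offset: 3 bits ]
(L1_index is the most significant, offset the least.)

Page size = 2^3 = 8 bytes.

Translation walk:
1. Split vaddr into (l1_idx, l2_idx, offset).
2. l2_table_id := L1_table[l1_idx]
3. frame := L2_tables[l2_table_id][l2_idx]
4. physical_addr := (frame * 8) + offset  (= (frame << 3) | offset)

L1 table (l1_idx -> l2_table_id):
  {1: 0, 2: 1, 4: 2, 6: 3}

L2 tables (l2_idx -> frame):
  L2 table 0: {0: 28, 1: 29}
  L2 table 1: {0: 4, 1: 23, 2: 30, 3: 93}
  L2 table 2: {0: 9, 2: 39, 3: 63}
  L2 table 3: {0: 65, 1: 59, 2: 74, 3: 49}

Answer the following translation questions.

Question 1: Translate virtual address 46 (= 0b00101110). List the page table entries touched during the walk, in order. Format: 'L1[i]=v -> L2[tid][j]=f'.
Answer: L1[1]=0 -> L2[0][1]=29

Derivation:
vaddr = 46 = 0b00101110
Split: l1_idx=1, l2_idx=1, offset=6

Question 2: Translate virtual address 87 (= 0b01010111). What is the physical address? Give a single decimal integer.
Answer: 247

Derivation:
vaddr = 87 = 0b01010111
Split: l1_idx=2, l2_idx=2, offset=7
L1[2] = 1
L2[1][2] = 30
paddr = 30 * 8 + 7 = 247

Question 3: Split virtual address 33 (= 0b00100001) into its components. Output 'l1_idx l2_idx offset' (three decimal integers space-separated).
Answer: 1 0 1

Derivation:
vaddr = 33 = 0b00100001
  top 3 bits -> l1_idx = 1
  next 2 bits -> l2_idx = 0
  bottom 3 bits -> offset = 1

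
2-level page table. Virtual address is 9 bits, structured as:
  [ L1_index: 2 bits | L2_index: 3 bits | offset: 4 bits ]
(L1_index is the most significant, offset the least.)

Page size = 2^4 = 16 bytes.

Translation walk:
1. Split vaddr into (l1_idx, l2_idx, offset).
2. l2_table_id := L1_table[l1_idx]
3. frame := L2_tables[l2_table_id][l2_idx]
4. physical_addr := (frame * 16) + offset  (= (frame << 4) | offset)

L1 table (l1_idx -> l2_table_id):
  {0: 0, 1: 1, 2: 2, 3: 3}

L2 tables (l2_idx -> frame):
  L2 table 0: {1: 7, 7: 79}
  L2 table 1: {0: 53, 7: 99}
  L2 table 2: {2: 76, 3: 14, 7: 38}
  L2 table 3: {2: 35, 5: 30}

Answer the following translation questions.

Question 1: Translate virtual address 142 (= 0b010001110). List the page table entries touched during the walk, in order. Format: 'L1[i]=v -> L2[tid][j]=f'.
Answer: L1[1]=1 -> L2[1][0]=53

Derivation:
vaddr = 142 = 0b010001110
Split: l1_idx=1, l2_idx=0, offset=14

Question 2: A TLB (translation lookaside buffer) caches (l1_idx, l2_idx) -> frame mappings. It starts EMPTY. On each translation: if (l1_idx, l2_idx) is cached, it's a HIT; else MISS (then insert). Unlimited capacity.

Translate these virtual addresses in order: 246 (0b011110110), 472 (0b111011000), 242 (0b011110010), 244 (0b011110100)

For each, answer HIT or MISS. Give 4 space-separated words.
Answer: MISS MISS HIT HIT

Derivation:
vaddr=246: (1,7) not in TLB -> MISS, insert
vaddr=472: (3,5) not in TLB -> MISS, insert
vaddr=242: (1,7) in TLB -> HIT
vaddr=244: (1,7) in TLB -> HIT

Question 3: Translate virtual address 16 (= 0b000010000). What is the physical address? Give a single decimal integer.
Answer: 112

Derivation:
vaddr = 16 = 0b000010000
Split: l1_idx=0, l2_idx=1, offset=0
L1[0] = 0
L2[0][1] = 7
paddr = 7 * 16 + 0 = 112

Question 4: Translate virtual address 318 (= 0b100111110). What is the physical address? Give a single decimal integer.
vaddr = 318 = 0b100111110
Split: l1_idx=2, l2_idx=3, offset=14
L1[2] = 2
L2[2][3] = 14
paddr = 14 * 16 + 14 = 238

Answer: 238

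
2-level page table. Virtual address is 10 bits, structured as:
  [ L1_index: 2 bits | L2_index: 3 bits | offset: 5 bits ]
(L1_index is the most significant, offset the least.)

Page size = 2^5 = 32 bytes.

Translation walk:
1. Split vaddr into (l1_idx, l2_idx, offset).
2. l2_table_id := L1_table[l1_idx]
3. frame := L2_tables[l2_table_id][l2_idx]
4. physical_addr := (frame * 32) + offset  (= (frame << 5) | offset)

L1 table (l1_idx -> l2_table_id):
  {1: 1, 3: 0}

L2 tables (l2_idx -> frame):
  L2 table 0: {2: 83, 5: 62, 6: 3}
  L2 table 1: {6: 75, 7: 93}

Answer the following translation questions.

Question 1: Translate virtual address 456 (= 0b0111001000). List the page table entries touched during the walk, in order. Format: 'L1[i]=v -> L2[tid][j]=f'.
vaddr = 456 = 0b0111001000
Split: l1_idx=1, l2_idx=6, offset=8

Answer: L1[1]=1 -> L2[1][6]=75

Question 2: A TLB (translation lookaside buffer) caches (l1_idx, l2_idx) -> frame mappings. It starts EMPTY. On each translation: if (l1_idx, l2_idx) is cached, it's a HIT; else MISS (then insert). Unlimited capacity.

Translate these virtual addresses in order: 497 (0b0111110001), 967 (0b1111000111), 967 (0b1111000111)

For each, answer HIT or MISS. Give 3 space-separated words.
Answer: MISS MISS HIT

Derivation:
vaddr=497: (1,7) not in TLB -> MISS, insert
vaddr=967: (3,6) not in TLB -> MISS, insert
vaddr=967: (3,6) in TLB -> HIT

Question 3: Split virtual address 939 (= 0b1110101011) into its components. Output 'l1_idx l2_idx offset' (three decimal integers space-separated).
Answer: 3 5 11

Derivation:
vaddr = 939 = 0b1110101011
  top 2 bits -> l1_idx = 3
  next 3 bits -> l2_idx = 5
  bottom 5 bits -> offset = 11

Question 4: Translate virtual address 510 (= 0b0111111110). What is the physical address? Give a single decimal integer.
vaddr = 510 = 0b0111111110
Split: l1_idx=1, l2_idx=7, offset=30
L1[1] = 1
L2[1][7] = 93
paddr = 93 * 32 + 30 = 3006

Answer: 3006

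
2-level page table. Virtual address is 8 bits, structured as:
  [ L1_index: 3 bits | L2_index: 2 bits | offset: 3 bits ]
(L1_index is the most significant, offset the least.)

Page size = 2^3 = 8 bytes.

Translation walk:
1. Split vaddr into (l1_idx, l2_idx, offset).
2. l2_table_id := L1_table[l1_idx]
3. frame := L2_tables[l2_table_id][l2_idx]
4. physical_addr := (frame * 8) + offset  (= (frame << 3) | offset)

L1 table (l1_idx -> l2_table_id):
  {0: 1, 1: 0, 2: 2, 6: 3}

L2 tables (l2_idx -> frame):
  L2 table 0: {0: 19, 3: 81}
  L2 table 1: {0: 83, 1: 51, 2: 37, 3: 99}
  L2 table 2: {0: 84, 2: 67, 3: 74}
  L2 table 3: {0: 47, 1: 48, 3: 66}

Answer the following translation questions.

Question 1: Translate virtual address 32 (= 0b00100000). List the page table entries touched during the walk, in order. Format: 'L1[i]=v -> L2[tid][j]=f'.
vaddr = 32 = 0b00100000
Split: l1_idx=1, l2_idx=0, offset=0

Answer: L1[1]=0 -> L2[0][0]=19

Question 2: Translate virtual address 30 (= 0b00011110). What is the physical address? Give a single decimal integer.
vaddr = 30 = 0b00011110
Split: l1_idx=0, l2_idx=3, offset=6
L1[0] = 1
L2[1][3] = 99
paddr = 99 * 8 + 6 = 798

Answer: 798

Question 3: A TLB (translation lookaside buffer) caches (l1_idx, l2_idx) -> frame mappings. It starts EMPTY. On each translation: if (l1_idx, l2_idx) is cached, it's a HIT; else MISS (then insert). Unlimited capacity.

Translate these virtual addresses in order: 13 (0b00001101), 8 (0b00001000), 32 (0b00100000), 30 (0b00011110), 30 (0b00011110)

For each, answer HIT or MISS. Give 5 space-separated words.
Answer: MISS HIT MISS MISS HIT

Derivation:
vaddr=13: (0,1) not in TLB -> MISS, insert
vaddr=8: (0,1) in TLB -> HIT
vaddr=32: (1,0) not in TLB -> MISS, insert
vaddr=30: (0,3) not in TLB -> MISS, insert
vaddr=30: (0,3) in TLB -> HIT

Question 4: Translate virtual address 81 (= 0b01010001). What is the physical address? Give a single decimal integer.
Answer: 537

Derivation:
vaddr = 81 = 0b01010001
Split: l1_idx=2, l2_idx=2, offset=1
L1[2] = 2
L2[2][2] = 67
paddr = 67 * 8 + 1 = 537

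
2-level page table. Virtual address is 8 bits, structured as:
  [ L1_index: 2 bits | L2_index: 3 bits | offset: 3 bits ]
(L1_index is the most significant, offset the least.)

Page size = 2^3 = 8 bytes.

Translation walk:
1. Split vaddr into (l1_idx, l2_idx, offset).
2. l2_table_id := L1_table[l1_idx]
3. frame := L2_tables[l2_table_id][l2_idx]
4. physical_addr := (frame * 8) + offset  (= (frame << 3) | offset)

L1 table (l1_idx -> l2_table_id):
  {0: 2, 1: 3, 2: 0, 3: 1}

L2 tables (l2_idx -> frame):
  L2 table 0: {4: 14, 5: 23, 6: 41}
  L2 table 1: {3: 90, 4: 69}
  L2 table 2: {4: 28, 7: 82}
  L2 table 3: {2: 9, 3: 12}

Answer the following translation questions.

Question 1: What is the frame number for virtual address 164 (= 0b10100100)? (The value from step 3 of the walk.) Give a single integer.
Answer: 14

Derivation:
vaddr = 164: l1_idx=2, l2_idx=4
L1[2] = 0; L2[0][4] = 14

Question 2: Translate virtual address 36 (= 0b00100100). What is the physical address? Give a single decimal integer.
vaddr = 36 = 0b00100100
Split: l1_idx=0, l2_idx=4, offset=4
L1[0] = 2
L2[2][4] = 28
paddr = 28 * 8 + 4 = 228

Answer: 228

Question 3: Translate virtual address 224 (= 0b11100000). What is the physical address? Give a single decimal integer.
vaddr = 224 = 0b11100000
Split: l1_idx=3, l2_idx=4, offset=0
L1[3] = 1
L2[1][4] = 69
paddr = 69 * 8 + 0 = 552

Answer: 552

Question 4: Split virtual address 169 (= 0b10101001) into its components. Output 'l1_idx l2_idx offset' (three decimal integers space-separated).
vaddr = 169 = 0b10101001
  top 2 bits -> l1_idx = 2
  next 3 bits -> l2_idx = 5
  bottom 3 bits -> offset = 1

Answer: 2 5 1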